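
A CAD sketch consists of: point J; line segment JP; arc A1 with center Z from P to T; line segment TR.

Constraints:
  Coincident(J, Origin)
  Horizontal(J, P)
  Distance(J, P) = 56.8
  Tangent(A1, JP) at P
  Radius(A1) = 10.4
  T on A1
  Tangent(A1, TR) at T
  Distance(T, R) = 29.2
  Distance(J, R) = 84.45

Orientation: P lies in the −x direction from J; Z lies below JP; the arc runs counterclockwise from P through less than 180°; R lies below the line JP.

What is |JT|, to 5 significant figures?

66.724

J is at the origin; JP is horizontal with |JP| = 56.8 and P on the −x side, so P = (-56.800, 0.0000). The tangent condition forces ZP to be normal to JP, so Z = P + (0, -10.4) = (-56.800, -10.400). Since ZT ⟂ TR (tangency), |ZR| = √(10.4² + 29.2²) = 30.997 regardless of where T sits on A1. So R lies on both circle(J, 84.45) and circle(Z, 30.997); the below-JP intersection is R = (-77.555, -33.423). T is the foot of the tangent from R: T = (-66.413, -6.4318).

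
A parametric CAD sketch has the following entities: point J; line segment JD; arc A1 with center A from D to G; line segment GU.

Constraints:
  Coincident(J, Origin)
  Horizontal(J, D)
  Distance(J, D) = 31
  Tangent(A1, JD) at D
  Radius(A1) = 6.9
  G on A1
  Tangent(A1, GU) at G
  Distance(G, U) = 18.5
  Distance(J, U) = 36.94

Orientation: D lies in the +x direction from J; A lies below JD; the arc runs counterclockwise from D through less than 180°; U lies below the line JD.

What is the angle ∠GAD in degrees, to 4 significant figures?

96.36°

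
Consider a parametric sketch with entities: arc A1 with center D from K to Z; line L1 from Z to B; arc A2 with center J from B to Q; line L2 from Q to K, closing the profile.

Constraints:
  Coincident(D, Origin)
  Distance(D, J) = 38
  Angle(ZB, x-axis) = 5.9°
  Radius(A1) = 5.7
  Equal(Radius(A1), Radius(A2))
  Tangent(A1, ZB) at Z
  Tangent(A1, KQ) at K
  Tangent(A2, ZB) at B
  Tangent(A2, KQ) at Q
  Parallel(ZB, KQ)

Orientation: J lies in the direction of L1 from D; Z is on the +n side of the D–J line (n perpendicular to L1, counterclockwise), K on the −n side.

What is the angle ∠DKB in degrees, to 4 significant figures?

73.30°

The slot axis is L1's direction at 5.9°, so u = (cos 5.9°, sin 5.9°) = (0.9947, 0.1028) and n = (−sin 5.9°, cos 5.9°) = (-0.1028, 0.9947). D is at the origin and J lies 38.0 along u from D, so J = 38.0·u = (37.80, 3.906). Tangency of A1 to both parallel lines with radius 5.7 puts Z and K at D ± 5.7·n: Z = (-0.5859, 5.670), K = (0.5859, -5.670). Equal radii place B and Q the same way about J: B = J + 5.7·n = (37.21, 9.576), Q = J − 5.7·n = (38.38, -1.764). Then cos ∠DKB = KD·KB / (|KD||KB|), giving 73.30°.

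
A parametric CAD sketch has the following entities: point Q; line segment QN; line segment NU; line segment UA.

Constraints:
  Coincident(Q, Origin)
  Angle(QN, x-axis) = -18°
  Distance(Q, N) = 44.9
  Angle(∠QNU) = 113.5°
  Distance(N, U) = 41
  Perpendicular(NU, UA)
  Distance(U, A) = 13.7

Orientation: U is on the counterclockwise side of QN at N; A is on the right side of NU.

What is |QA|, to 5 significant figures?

80.505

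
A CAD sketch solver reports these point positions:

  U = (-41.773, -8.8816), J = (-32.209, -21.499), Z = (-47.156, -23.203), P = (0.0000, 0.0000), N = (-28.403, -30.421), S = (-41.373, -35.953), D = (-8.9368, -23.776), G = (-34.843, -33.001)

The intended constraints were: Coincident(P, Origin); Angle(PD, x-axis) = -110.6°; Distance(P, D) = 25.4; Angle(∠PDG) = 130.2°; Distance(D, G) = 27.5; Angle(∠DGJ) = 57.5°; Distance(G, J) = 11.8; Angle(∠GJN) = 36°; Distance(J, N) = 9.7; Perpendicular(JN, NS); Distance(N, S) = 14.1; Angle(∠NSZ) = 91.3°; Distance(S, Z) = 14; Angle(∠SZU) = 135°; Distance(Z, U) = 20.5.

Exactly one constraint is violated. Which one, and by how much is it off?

Distance(Z, U) = 20.5 — off by 5.20.

P = (0.00, 0.00) ✓; PD at -110.6° ✓; |PD| = 25.40 ✓; ∠PDG = 130.2° ✓; |DG| = 27.50 ✓; ∠DGJ = 57.50° ✓; |GJ| = 11.80 ✓; ∠GJN = 36.00° ✓; |JN| = 9.700 ✓; ∠(JN, NS) = 90.00° ✓; |NS| = 14.10 ✓; ∠NSZ = 91.30° ✓; |SZ| = 14.00 ✓; ∠SZU = 135.0° ✓; |ZU| = 15.30 ✗.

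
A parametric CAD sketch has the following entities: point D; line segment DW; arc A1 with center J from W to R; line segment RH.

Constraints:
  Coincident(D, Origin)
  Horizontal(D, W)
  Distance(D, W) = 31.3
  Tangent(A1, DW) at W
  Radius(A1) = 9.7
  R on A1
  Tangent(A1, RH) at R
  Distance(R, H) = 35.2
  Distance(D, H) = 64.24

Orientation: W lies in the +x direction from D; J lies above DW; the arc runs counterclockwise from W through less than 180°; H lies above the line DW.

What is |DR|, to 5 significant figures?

41.417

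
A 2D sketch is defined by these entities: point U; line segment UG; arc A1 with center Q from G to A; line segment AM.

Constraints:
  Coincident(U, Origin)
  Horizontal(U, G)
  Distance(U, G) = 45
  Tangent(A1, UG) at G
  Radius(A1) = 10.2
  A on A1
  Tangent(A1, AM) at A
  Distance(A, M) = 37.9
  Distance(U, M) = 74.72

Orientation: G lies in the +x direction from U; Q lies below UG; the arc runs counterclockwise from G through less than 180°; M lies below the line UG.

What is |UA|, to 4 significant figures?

39.88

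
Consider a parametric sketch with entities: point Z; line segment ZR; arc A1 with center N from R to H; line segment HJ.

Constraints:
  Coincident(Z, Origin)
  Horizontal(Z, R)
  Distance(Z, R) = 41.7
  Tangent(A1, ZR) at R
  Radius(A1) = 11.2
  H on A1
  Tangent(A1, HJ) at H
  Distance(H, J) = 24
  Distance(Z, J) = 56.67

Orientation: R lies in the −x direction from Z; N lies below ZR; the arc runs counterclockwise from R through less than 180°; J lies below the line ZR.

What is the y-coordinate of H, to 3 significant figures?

-15.7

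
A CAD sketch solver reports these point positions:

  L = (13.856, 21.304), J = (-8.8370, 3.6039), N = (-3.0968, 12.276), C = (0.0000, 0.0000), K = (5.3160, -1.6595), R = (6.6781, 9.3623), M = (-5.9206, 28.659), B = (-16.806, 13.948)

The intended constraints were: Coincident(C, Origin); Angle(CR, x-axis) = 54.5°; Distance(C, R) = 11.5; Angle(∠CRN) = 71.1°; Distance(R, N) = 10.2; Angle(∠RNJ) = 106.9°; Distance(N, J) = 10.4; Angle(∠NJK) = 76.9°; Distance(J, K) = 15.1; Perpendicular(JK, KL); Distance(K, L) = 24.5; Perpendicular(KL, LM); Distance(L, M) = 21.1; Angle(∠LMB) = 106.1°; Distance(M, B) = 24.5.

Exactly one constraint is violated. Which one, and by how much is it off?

Distance(M, B) = 24.5 — off by 6.20.

C = (0.00, 0.00) ✓; CR at 54.50° ✓; |CR| = 11.50 ✓; ∠CRN = 71.10° ✓; |RN| = 10.20 ✓; ∠RNJ = 106.9° ✓; |NJ| = 10.40 ✓; ∠NJK = 76.90° ✓; |JK| = 15.10 ✓; ∠(JK, KL) = 90.00° ✓; |KL| = 24.50 ✓; ∠(KL, LM) = 90.00° ✓; |LM| = 21.10 ✓; ∠LMB = 106.1° ✓; |MB| = 18.30 ✗.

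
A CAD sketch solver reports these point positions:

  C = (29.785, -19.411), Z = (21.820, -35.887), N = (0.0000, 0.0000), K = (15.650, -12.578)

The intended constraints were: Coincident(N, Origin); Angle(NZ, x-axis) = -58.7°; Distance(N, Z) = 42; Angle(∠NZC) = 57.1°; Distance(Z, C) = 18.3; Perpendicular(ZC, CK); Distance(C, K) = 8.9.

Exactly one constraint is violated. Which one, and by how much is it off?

Distance(C, K) = 8.9 — off by 6.80.

N = (0.00, 0.00) ✓; NZ at -58.70° ✓; |NZ| = 42.00 ✓; ∠NZC = 57.10° ✓; |ZC| = 18.30 ✓; ∠(ZC, CK) = 90.00° ✓; |CK| = 15.70 ✗.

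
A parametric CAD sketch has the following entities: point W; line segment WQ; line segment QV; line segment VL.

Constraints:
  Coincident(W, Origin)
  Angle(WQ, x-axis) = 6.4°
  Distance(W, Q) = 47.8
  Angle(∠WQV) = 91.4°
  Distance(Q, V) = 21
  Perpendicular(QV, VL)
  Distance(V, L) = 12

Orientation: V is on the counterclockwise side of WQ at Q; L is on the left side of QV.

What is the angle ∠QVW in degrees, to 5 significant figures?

65.113°

W is at the origin; WQ runs at 6.4° with length 47.8, so Q = 47.8·(cos 6.4°, sin 6.4°) = (47.502, 5.3282). ∠WQV = 91.4°, so QV runs at 6.4° + (180° − 91.4°) = 95.000° from the x-axis; with |QV| = 21.0, V = Q + 21.0·(cos 95.000°, sin 95.000°) = (45.672, 26.248). Then cos ∠QVW = VQ·VW / (|VQ||VW|), giving 65.113°.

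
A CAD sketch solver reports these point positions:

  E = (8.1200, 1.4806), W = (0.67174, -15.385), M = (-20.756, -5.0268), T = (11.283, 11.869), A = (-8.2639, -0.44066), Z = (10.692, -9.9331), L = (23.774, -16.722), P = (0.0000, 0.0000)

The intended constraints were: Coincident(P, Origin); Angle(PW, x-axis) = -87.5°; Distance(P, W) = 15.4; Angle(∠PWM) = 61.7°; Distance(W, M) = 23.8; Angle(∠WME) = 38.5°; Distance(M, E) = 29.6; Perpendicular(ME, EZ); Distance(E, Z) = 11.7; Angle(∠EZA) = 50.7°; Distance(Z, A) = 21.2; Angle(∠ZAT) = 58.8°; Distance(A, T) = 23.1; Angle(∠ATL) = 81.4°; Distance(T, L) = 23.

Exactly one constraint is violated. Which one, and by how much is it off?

Distance(T, L) = 23 — off by 8.20.

P = (0.00, 0.00) ✓; PW at -87.50° ✓; |PW| = 15.40 ✓; ∠PWM = 61.70° ✓; |WM| = 23.80 ✓; ∠WME = 38.50° ✓; |ME| = 29.60 ✓; ∠(ME, EZ) = 90.00° ✓; |EZ| = 11.70 ✓; ∠EZA = 50.70° ✓; |ZA| = 21.20 ✓; ∠ZAT = 58.80° ✓; |AT| = 23.10 ✓; ∠ATL = 81.40° ✓; |TL| = 31.20 ✗.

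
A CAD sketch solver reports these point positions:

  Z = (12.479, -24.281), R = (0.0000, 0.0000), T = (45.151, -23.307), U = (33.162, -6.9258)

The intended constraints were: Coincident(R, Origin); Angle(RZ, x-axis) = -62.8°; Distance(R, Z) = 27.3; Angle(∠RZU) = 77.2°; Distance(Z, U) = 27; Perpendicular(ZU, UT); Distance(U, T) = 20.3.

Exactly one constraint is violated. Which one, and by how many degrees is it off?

Perpendicular(ZU, UT) — off by 3.80°.

R = (0.00, 0.00) ✓; RZ at -62.80° ✓; |RZ| = 27.30 ✓; ∠RZU = 77.20° ✓; |ZU| = 27.00 ✓; ∠(ZU, UT) = 93.80° ✗; |UT| = 20.30 ✓.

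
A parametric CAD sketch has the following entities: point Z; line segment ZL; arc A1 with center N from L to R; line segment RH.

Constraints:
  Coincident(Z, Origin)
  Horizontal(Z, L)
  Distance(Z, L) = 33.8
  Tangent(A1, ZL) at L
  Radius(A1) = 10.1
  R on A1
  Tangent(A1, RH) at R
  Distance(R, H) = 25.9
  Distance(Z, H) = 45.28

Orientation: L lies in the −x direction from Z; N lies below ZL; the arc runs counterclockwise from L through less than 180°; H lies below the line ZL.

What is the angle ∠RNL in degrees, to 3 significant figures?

127°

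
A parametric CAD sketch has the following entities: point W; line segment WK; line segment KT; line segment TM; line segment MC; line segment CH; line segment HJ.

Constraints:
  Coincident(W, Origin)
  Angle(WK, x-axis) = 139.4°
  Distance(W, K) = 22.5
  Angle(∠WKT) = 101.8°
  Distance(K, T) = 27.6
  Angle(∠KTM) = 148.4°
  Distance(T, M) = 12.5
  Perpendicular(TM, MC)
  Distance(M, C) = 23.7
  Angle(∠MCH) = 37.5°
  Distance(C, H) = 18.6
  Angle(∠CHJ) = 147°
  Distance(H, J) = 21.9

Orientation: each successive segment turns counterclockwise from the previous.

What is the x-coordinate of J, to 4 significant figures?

-50.81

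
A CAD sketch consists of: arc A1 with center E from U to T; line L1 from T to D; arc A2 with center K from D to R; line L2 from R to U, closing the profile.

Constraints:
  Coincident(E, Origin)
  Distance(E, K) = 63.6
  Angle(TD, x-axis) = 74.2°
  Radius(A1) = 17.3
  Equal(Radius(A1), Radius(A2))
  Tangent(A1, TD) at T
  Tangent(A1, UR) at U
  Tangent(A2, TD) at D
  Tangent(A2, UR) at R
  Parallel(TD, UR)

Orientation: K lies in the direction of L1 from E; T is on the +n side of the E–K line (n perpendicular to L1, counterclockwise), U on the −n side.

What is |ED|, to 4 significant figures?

65.91

The slot axis is L1's direction at 74.2°, so u = (cos 74.2°, sin 74.2°) = (0.2723, 0.9622) and n = (−sin 74.2°, cos 74.2°) = (-0.9622, 0.2723). E is at the origin and K lies 63.6 along u from E, so K = 63.6·u = (17.32, 61.20). Tangency of A1 to both parallel lines with radius 17.3 puts T and U at E ± 17.3·n: T = (-16.65, 4.710), U = (16.65, -4.710). Equal radii place D and R the same way about K: D = K + 17.3·n = (0.6707, 65.91), R = K − 17.3·n = (33.96, 56.49). Then |ED| = |D − E| = 65.91.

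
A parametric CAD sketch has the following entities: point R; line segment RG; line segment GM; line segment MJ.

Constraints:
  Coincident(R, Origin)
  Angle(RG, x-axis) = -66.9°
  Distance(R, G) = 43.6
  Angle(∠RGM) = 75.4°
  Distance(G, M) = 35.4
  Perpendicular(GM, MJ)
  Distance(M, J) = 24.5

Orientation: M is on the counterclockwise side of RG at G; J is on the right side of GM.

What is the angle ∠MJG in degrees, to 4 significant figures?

55.31°

R is at the origin; RG runs at -66.9° with length 43.6, so G = 43.6·(cos -66.9°, sin -66.9°) = (17.11, -40.10). ∠RGM = 75.4°, so GM runs at -66.9° + (180° − 75.4°) = 37.70° from the x-axis; with |GM| = 35.4, M = G + 35.4·(cos 37.70°, sin 37.70°) = (45.12, -18.46). The perpendicularity gives MJ at right angles to GM; with |MJ| = 24.5 on the right of GM, J = M + 24.5·(0.6115, -0.7912) = (60.10, -37.84). Then cos ∠MJG = JM·JG / (|JM||JG|), giving 55.31°.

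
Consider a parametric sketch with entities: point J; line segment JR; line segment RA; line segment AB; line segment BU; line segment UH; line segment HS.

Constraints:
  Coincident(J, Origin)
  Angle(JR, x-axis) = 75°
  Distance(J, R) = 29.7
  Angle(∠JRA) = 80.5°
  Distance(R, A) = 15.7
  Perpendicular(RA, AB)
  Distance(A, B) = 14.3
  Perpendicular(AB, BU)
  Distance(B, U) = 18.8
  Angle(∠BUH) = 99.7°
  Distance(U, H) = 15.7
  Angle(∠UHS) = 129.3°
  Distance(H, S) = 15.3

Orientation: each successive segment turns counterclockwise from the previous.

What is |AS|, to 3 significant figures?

17.1

J is at the origin; JR runs at 75.0° with length 29.7, so R = (7.69, 28.7). ∠JRA = 80.5° gives RA at 174° from the x-axis; with |RA| = 15.7, A = (-7.94, 30.2). RA is perpendicular to AB, so AB runs at -95.5°; with |AB| = 14.3, B = (-9.31, 16.0). AB ⟂ BU, so BU runs at -5.50°; with |BU| = 18.8, U = (9.40, 14.2). ∠BUH = 99.7° gives UH at 74.8° from the x-axis; with |UH| = 15.7, H = (13.5, 29.3). ∠UHS = 129.3° gives HS at 126° from the x-axis; with |HS| = 15.3, S = (4.63, 41.8). Then |AS| = |S − A| = 17.1.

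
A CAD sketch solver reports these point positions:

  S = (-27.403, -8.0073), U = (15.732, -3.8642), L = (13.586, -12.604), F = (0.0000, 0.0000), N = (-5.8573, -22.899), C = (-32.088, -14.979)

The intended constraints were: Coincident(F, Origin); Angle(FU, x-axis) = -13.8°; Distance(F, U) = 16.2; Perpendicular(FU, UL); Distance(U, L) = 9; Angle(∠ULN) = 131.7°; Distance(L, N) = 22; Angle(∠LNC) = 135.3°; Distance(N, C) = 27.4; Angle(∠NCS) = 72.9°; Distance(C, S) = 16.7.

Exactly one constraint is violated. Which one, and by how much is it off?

Distance(C, S) = 16.7 — off by 8.30.

F = (0.00, 0.00) ✓; FU at -13.80° ✓; |FU| = 16.20 ✓; ∠(FU, UL) = 90.00° ✓; |UL| = 8.999 ✓; ∠ULN = 131.7° ✓; |LN| = 22.00 ✓; ∠LNC = 135.3° ✓; |NC| = 27.40 ✓; ∠NCS = 72.90° ✓; |CS| = 8.400 ✗.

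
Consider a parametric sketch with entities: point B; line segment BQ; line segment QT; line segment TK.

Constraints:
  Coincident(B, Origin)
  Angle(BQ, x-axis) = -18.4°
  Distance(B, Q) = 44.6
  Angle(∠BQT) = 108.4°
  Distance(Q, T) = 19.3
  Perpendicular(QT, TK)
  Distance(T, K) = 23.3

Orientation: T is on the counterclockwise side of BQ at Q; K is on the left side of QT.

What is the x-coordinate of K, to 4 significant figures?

35.22

B is at the origin; BQ runs at -18.4° with length 44.6, so Q = 44.6·(cos -18.4°, sin -18.4°) = (42.32, -14.08). ∠BQT = 108.4°, so QT runs at -18.4° + (180° − 108.4°) = 53.20° from the x-axis; with |QT| = 19.3, T = Q + 19.3·(cos 53.20°, sin 53.20°) = (53.88, 1.376). The perpendicularity gives TK at right angles to QT; with |TK| = 23.3 on the left of QT, K = T + 23.3·(-0.8007, 0.5990) = (35.22, 15.33). So K.x = 35.22.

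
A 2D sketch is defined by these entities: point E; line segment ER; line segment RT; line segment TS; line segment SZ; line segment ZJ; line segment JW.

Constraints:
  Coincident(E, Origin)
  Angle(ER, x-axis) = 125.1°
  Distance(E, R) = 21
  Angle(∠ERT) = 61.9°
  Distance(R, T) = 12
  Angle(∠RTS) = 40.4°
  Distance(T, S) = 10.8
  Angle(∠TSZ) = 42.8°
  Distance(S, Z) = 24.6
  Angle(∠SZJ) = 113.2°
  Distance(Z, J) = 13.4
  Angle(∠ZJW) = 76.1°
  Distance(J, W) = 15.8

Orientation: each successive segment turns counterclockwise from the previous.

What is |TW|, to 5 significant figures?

9.8593

E is at the origin; ER runs at 125.1° with length 21.0, so R = (-12.075, 17.181). ∠ERT = 61.9° gives RT at -116.80° from the x-axis; with |RT| = 12.0, T = (-17.486, 6.4701). ∠RTS = 40.4° gives TS at 22.800° from the x-axis; with |TS| = 10.8, S = (-7.5295, 10.655). ∠TSZ = 42.8° gives SZ at 160.00° from the x-axis; with |SZ| = 24.6, Z = (-30.646, 19.069). ∠SZJ = 113.2° gives ZJ at -133.20° from the x-axis; with |ZJ| = 13.4, J = (-39.819, 9.3008). ∠ZJW = 76.1° gives JW at -29.300° from the x-axis; with |JW| = 15.8, W = (-26.040, 1.5686). Then |TW| = |W − T| = 9.8593.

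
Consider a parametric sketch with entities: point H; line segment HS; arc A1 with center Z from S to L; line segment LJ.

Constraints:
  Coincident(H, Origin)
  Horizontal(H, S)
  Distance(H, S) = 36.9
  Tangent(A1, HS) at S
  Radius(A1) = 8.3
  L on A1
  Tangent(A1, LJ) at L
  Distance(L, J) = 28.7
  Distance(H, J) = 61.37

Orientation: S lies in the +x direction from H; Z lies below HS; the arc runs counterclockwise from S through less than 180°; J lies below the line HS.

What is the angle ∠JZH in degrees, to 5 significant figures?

129.69°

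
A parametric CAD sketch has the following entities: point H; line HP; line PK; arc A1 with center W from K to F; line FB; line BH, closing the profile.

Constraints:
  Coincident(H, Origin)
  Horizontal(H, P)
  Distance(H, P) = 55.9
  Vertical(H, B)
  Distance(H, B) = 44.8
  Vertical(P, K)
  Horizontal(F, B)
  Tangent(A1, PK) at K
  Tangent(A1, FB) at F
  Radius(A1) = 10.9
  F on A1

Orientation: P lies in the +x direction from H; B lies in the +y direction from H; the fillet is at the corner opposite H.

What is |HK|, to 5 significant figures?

65.376

The virtual corner opposite H is at (55.900, 44.800). A1 meets PK tangentially, so WK is at right angles to PK and tangency of A1 to FB means the radius WF is perpendicular to FB, with radius 10.9, so the center W sits 10.9 in from both sides at W = (45.000, 33.900). That places the tangent points at K = (55.900, 33.900) on PK and F = (45.000, 44.800) on FB. Then |HK| = |K − H| = 65.376.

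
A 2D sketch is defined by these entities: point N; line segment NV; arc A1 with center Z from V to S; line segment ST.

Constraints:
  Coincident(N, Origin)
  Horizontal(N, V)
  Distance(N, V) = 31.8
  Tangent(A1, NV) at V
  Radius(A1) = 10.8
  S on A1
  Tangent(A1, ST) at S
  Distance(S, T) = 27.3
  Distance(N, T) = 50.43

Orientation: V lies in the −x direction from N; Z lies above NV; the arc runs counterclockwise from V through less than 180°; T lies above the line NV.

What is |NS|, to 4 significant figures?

25.92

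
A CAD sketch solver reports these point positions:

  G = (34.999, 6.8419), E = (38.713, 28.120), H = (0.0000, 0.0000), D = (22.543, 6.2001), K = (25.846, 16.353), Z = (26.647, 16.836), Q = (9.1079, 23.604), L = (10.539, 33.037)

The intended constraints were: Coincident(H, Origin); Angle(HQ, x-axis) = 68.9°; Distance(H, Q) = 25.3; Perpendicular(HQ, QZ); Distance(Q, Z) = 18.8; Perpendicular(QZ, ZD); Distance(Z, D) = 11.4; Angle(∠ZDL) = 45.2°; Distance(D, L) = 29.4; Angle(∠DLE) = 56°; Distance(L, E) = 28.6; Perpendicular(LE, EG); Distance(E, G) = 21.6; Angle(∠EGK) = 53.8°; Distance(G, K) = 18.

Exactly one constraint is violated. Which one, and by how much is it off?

Distance(G, K) = 18 — off by 4.80.

H = (0.00, 0.00) ✓; HQ at 68.90° ✓; |HQ| = 25.30 ✓; ∠(HQ, QZ) = 90.00° ✓; |QZ| = 18.80 ✓; ∠(QZ, ZD) = 90.00° ✓; |ZD| = 11.40 ✓; ∠ZDL = 45.20° ✓; |DL| = 29.40 ✓; ∠DLE = 56.00° ✓; |LE| = 28.60 ✓; ∠(LE, EG) = 90.00° ✓; |EG| = 21.60 ✓; ∠EGK = 53.80° ✓; |GK| = 13.20 ✗.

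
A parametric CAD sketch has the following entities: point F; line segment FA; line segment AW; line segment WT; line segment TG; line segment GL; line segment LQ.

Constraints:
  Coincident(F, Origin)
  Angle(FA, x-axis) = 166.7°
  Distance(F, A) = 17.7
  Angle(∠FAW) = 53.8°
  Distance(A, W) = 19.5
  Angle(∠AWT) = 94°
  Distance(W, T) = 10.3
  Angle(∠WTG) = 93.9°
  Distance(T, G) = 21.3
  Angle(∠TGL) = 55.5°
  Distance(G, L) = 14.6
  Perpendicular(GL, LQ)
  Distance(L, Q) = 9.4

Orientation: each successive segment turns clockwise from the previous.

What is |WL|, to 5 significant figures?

13.843

∠WTG = 93.9° gives TG at -131.60° from the x-axis; with |TG| = 21.3, G = (-9.3196, -6.5385). ∠TGL = 55.5° gives GL at 103.90° from the x-axis; with |GL| = 14.6, L = (-12.827, 7.6340). Then |WL| = |L − W| = 13.843.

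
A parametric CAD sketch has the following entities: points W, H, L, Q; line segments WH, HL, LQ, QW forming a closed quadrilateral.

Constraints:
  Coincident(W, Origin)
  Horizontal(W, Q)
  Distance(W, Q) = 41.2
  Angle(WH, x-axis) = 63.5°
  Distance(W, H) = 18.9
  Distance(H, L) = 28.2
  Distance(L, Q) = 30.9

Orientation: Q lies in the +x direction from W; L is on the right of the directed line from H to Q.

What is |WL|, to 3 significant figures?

16.5

Checks: |HL| = 28.20 ✓; |LQ| = 30.90 ✓.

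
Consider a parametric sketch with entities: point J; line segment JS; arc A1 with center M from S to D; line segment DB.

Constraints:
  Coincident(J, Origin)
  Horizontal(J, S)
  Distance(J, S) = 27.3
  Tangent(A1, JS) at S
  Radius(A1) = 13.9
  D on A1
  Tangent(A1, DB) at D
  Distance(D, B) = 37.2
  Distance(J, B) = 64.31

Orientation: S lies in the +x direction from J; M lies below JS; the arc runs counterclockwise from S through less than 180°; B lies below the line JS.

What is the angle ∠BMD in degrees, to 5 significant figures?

69.512°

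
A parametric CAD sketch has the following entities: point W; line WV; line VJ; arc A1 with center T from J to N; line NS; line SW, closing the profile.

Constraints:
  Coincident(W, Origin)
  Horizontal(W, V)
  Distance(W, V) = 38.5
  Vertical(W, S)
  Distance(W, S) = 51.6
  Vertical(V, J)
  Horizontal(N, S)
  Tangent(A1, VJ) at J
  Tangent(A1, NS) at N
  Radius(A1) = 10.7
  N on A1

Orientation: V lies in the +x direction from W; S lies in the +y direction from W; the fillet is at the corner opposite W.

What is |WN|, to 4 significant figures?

58.61

W is at the origin; W and V share the same y with |WV| = 38.5 and V on the +x side, so V = (38.50, 0.000). W and S share the same x with |WS| = 51.6 and S on the +y side, so S = (0.000, 51.60). The virtual corner opposite W is at (38.50, 51.60). Since A1 is tangent to VJ there, TJ ⟂ VJ and the tangent condition forces TN to be normal to NS, with radius 10.7, so the center T sits 10.7 in from both sides at T = (27.80, 40.90). That places the tangent points at J = (38.50, 40.90) on VJ and N = (27.80, 51.60) on NS. Then |WN| = |N − W| = 58.61.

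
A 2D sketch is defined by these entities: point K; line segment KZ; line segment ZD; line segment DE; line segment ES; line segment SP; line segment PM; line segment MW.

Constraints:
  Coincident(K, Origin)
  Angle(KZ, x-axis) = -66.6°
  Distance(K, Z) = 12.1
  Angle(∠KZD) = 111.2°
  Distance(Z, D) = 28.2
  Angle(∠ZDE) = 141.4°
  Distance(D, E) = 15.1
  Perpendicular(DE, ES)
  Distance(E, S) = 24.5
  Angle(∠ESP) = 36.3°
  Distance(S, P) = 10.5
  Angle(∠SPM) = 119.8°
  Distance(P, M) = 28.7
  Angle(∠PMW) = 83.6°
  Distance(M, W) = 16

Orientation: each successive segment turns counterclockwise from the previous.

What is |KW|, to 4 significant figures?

61.32

K is at the origin; KZ runs at -66.6° with length 12.1, so Z = (4.805, -11.10). ∠KZD = 111.2° gives ZD at 2.200° from the x-axis; with |ZD| = 28.2, D = (32.98, -10.02). ∠ZDE = 141.4° gives DE at 40.80° from the x-axis; with |DE| = 15.1, E = (44.42, -0.1556). The perpendicularity gives ES at right angles to DE, so ES runs at 130.8°; with |ES| = 24.5, S = (28.41, 18.39). ∠ESP = 36.3° gives SP at -85.50° from the x-axis; with |SP| = 10.5, P = (29.23, 7.923). ∠SPM = 119.8° gives PM at -25.30° from the x-axis; with |PM| = 28.7, M = (55.18, -4.342). ∠PMW = 83.6° gives MW at 71.10° from the x-axis; with |MW| = 16.0, W = (60.36, 10.80). Then |KW| = |W − K| = 61.32.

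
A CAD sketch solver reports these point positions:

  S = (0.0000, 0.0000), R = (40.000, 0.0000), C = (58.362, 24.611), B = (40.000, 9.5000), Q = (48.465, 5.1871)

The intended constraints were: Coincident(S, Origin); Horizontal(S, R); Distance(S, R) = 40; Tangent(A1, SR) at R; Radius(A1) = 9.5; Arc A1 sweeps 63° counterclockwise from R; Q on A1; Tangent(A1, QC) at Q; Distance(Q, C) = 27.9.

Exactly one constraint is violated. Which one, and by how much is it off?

Distance(Q, C) = 27.9 — off by 6.10.

S = (0.00, 0.00) ✓; S.y = 0.00, R.y = 0.00 ✓; |SR| = 40.00 ✓; ∠(BR, RS) = 90.00° ✓; |BR| = 9.500 ✓; bearing(B→Q) − bearing(B→R) = 63.00° ✓; |BQ| = 9.500 ✓; ∠(BQ, QC) = 90.00° ✓; |QC| = 21.80 ✗.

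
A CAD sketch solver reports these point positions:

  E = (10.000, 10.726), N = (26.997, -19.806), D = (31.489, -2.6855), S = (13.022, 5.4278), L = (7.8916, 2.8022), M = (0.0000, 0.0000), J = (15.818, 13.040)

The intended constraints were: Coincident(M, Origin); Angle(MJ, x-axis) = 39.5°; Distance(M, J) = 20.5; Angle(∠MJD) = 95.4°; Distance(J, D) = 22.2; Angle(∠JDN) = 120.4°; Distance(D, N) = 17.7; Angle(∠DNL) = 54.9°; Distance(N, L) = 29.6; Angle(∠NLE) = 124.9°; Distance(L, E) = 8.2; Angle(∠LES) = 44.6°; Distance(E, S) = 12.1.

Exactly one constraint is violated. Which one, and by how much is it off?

Distance(E, S) = 12.1 — off by 6.00.

M = (0.00, 0.00) ✓; MJ at 39.50° ✓; |MJ| = 20.50 ✓; ∠MJD = 95.40° ✓; |JD| = 22.20 ✓; ∠JDN = 120.4° ✓; |DN| = 17.70 ✓; ∠DNL = 54.90° ✓; |NL| = 29.60 ✓; ∠NLE = 124.9° ✓; |LE| = 8.200 ✓; ∠LES = 44.60° ✓; |ES| = 6.099 ✗.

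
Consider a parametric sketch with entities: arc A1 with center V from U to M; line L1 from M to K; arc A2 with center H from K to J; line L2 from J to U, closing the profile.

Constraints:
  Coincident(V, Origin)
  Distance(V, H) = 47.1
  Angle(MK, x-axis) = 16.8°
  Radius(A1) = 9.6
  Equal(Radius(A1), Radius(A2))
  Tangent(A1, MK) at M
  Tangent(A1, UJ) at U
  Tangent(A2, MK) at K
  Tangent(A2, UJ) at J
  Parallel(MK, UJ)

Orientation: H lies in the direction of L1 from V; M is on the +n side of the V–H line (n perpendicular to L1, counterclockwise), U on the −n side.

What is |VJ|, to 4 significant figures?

48.07

The slot axis is L1's direction at 16.8°, so u = (cos 16.8°, sin 16.8°) = (0.9573, 0.2890) and n = (−sin 16.8°, cos 16.8°) = (-0.2890, 0.9573). V is at the origin and H lies 47.1 along u from V, so H = 47.1·u = (45.09, 13.61). Tangency of A1 to both parallel lines with radius 9.6 puts M and U at V ± 9.6·n: M = (-2.775, 9.190), U = (2.775, -9.190). Equal radii place K and J the same way about H: K = H + 9.6·n = (42.32, 22.80), J = H − 9.6·n = (47.86, 4.423). Then |VJ| = |J − V| = 48.07.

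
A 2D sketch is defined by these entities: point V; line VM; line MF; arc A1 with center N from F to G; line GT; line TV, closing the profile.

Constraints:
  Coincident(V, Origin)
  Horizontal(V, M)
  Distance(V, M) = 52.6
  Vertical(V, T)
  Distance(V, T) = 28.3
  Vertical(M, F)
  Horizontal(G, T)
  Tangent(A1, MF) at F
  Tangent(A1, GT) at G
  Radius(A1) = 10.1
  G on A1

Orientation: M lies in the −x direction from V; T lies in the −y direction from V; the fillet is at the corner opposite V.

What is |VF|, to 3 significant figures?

55.7

The virtual corner opposite V is at (-52.6, -28.3). A1 meets MF tangentially, so NF is at right angles to MF and the tangent condition forces NG to be normal to GT, with radius 10.1, so the center N sits 10.1 in from both sides at N = (-42.5, -18.2). That places the tangent points at F = (-52.6, -18.2) on MF and G = (-42.5, -28.3) on GT. Then |VF| = |F − V| = 55.7.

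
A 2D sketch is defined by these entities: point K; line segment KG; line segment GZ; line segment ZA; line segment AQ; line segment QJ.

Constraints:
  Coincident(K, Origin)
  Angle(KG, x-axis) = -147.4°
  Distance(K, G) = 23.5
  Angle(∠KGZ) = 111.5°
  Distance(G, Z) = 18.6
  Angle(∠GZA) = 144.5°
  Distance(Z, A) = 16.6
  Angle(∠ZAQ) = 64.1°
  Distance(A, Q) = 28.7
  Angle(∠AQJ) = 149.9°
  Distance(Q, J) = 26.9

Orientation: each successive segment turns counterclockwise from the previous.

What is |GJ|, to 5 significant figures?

30.217

∠ZAQ = 64.1° gives AQ at 72.500° from the x-axis; with |AQ| = 28.7, Q = (4.4747, -14.947). ∠AQJ = 149.9° gives QJ at 102.60° from the x-axis; with |QJ| = 26.9, J = (-1.3934, 11.305). Then |GJ| = |J − G| = 30.217.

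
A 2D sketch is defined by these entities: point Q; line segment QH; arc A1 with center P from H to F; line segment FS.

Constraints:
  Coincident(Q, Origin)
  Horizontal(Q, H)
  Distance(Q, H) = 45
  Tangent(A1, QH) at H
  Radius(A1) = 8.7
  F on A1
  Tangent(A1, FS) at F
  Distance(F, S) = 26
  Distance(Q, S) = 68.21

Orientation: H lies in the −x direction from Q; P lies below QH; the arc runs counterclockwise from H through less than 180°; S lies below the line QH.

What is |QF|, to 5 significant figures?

53.716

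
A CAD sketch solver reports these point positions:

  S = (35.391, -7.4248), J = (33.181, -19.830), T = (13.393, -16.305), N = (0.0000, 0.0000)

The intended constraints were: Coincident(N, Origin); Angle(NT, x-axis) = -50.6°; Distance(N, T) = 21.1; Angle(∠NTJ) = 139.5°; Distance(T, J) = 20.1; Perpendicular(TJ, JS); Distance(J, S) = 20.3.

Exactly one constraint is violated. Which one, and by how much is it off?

Distance(J, S) = 20.3 — off by 7.70.

N = (0.00, 0.00) ✓; NT at -50.60° ✓; |NT| = 21.10 ✓; ∠NTJ = 139.5° ✓; |TJ| = 20.10 ✓; ∠(TJ, JS) = 90.00° ✓; |JS| = 12.60 ✗.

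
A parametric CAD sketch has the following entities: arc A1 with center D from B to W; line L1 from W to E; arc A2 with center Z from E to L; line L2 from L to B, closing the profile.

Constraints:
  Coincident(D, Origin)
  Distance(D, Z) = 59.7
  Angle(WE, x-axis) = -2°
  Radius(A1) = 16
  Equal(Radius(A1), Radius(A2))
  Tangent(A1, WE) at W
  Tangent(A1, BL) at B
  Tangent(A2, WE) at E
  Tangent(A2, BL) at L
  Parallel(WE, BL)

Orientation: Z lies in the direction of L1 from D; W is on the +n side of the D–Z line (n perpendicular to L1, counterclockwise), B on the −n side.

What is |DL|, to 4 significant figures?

61.81

The slot axis is L1's direction at -2.0°, so u = (cos -2.0°, sin -2.0°) = (0.9994, -0.03490) and n = (−sin -2.0°, cos -2.0°) = (0.03490, 0.9994). D is at the origin and Z lies 59.7 along u from D, so Z = 59.7·u = (59.66, -2.083). Tangency of A1 to both parallel lines with radius 16.0 puts W and B at D ± 16.0·n: W = (0.5584, 15.99), B = (-0.5584, -15.99). Equal radii place E and L the same way about Z: E = Z + 16.0·n = (60.22, 13.91), L = Z − 16.0·n = (59.11, -18.07). Then |DL| = |L − D| = 61.81.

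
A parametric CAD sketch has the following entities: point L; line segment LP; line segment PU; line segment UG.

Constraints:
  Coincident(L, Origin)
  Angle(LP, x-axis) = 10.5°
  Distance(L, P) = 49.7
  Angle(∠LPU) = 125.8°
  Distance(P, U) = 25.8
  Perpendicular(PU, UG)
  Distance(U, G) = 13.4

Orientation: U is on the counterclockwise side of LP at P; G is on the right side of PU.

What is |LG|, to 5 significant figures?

76.784

L is at the origin; LP runs at 10.5° with length 49.7, so P = 49.7·(cos 10.5°, sin 10.5°) = (48.868, 9.0571). ∠LPU = 125.8°, so PU runs at 10.5° + (180° − 125.8°) = 64.700° from the x-axis; with |PU| = 25.8, U = P + 25.8·(cos 64.700°, sin 64.700°) = (59.894, 32.382). PU is perpendicular to UG; with |UG| = 13.4 on the right of PU, G = U + 13.4·(0.90408, -0.42736) = (72.008, 26.656). Then |LG| = |G − L| = 76.784.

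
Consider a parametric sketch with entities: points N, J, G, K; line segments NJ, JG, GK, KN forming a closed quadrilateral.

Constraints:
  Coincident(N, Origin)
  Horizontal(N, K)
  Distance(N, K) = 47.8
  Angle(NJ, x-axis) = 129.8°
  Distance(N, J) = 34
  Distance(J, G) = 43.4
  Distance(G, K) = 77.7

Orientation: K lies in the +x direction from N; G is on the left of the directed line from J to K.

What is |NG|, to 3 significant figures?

62.6

N is at the origin; NK is horizontal with |NK| = 47.8 and K in +x, so K = (47.8, 0). NJ runs at 129.8° with |NJ| = 34.0, so J = (-21.8, 26.1). G is determined by |JG| = 43.4 and |GK| = 77.7 together: it lies at the intersection of circle(J, 43.4) and circle(K, 77.7). With |JK| = 74.3, the foot of the radical line on JK is 9.20 from J and the perpendicular offset is √(43.4² − 9.20²) = 42.4. Taking the left-of-JK solution: G = (1.76, 62.6).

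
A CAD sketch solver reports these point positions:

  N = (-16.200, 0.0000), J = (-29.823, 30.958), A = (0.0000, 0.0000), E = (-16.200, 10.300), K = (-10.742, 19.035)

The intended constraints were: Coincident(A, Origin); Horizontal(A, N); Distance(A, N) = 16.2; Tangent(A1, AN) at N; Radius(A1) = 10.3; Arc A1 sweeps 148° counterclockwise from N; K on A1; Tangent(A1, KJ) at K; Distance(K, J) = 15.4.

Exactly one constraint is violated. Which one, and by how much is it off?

Distance(K, J) = 15.4 — off by 7.10.

A = (0.00, 0.00) ✓; A.y = 0.00, N.y = 0.00 ✓; |AN| = 16.20 ✓; ∠(EN, NA) = 90.00° ✓; |EN| = 10.30 ✓; bearing(E→K) − bearing(E→N) = 148.0° ✓; |EK| = 10.30 ✓; ∠(EK, KJ) = 90.00° ✓; |KJ| = 22.50 ✗.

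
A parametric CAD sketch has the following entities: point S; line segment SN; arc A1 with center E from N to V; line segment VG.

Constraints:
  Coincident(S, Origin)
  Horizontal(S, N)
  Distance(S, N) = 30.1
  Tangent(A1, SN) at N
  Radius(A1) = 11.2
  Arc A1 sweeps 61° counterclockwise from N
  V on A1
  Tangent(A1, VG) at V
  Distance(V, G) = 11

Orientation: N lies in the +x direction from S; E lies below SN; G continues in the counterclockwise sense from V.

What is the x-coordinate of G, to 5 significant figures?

14.971

S is at the origin; S and N share the same y with |SN| = 30.1 and N on the +x side, so N = (30.100, 0.0000). A1 meets SN tangentially, so EN is at right angles to SN, so E = N + (0, -11.2) = (30.100, -11.200). On A1, N sits at bearing 90° from E; a 61° counterclockwise sweep puts V at bearing 151°, so V = E + 11.2·(cos 151°, sin 151°) = (20.304, -5.7701). A1 meets VG tangentially, so EV is at right angles to VG, so VG runs along (−sin 151°, cos 151°); with |VG| = 11.0, G = (14.971, -15.391). So G.x = 14.971.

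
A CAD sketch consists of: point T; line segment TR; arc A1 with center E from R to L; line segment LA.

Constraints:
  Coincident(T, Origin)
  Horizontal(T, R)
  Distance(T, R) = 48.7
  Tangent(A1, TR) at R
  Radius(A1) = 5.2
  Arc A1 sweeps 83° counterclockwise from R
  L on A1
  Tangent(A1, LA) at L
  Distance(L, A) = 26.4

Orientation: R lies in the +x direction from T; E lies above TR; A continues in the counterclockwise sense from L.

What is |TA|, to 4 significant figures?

64.84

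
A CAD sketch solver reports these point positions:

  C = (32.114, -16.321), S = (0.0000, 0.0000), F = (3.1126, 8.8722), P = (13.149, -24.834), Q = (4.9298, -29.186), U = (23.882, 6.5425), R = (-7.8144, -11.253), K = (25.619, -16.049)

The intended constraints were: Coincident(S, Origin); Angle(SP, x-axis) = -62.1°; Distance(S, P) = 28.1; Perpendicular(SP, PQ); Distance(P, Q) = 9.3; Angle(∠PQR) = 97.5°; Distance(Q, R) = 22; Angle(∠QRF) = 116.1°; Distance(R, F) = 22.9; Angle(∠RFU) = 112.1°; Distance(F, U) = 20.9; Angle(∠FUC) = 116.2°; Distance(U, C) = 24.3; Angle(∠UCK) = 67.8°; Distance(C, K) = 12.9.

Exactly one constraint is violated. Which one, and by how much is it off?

Distance(C, K) = 12.9 — off by 6.40.

S = (0.00, 0.00) ✓; SP at -62.10° ✓; |SP| = 28.10 ✓; ∠(SP, PQ) = 90.00° ✓; |PQ| = 9.300 ✓; ∠PQR = 97.50° ✓; |QR| = 22.00 ✓; ∠QRF = 116.1° ✓; |RF| = 22.90 ✓; ∠RFU = 112.1° ✓; |FU| = 20.90 ✓; ∠FUC = 116.2° ✓; |UC| = 24.30 ✓; ∠UCK = 67.80° ✓; |CK| = 6.501 ✗.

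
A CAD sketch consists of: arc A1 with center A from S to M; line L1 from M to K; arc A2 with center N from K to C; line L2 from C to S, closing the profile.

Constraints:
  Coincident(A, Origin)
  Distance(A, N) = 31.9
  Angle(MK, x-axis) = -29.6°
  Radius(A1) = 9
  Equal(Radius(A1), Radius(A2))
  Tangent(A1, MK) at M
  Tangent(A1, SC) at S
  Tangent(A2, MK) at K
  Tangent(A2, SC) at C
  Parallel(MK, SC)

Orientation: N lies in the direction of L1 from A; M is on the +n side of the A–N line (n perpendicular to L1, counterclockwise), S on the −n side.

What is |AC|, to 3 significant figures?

33.1

Tangency of A1 to both parallel lines with radius 9.0 puts M and S at A ± 9.0·n: M = (4.45, 7.83), S = (-4.45, -7.83). Equal radii place K and C the same way about N: K = N + 9.0·n = (32.2, -7.93), C = N − 9.0·n = (23.3, -23.6). Then |AC| = |C − A| = 33.1.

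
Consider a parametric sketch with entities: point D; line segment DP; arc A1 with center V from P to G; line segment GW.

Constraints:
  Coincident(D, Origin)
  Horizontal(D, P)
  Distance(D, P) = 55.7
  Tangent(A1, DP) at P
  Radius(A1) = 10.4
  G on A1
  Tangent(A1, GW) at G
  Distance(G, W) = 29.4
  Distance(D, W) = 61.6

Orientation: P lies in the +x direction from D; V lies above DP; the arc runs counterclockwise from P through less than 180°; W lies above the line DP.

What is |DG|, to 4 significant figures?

66.18

Checks: |VG| = 10.40 ✓; ∠(VG, GW) = 90.00° ✓; |GW| = 29.40 ✓; |DW| = 61.60 ✓.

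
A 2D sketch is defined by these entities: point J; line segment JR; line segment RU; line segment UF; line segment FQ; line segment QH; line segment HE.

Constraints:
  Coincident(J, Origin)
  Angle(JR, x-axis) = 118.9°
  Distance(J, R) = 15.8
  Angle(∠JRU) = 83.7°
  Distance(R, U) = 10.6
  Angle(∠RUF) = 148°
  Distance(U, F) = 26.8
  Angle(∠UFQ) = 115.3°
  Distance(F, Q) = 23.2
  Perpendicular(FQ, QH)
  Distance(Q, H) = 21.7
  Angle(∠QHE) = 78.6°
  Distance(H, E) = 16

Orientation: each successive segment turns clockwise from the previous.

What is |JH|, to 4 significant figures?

20.37

J is at the origin; JR runs at 118.9° with length 15.8, so R = (-7.636, 13.83). ∠JRU = 83.7° gives RU at 22.60° from the x-axis; with |RU| = 10.6, U = (2.150, 17.91). ∠RUF = 148.0° gives UF at -9.400° from the x-axis; with |UF| = 26.8, F = (28.59, 13.53). ∠UFQ = 115.3° gives FQ at -74.10° from the x-axis; with |FQ| = 23.2, Q = (34.95, -8.784). FQ is perpendicular to QH, so QH runs at -164.1°; with |QH| = 21.7, H = (14.08, -14.73). Then |JH| = |H − J| = 20.37.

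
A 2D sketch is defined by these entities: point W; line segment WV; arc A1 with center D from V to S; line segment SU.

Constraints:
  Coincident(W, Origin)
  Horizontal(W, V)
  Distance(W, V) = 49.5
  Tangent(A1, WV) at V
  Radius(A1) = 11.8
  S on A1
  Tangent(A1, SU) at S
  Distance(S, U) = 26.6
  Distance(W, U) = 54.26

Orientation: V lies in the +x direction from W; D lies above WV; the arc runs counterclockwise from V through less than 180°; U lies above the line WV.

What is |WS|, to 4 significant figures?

61.08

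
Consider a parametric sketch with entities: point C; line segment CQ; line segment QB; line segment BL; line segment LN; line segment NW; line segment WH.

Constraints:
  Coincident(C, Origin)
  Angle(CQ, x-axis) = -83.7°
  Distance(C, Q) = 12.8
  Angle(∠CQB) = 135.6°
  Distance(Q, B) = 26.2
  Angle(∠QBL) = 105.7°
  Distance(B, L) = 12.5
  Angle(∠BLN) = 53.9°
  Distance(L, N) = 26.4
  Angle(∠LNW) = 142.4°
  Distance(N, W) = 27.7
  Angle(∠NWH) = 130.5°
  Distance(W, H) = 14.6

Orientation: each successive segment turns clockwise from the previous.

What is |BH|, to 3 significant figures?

46.9

∠LNW = 142.4° gives NW at -6.10° from the x-axis; with |NW| = 27.7, W = (23.7, -17.7). ∠NWH = 130.5° gives WH at -55.6° from the x-axis; with |WH| = 14.6, H = (32.0, -29.8). Then |BH| = |H − B| = 46.9.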